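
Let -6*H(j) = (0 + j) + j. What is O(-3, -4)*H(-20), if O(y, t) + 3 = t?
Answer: -140/3 ≈ -46.667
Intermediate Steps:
O(y, t) = -3 + t
H(j) = -j/3 (H(j) = -((0 + j) + j)/6 = -(j + j)/6 = -j/3)
O(-3, -4)*H(-20) = (-3 - 4)*(-1/3*(-20)) = -7*20/3 = -140/3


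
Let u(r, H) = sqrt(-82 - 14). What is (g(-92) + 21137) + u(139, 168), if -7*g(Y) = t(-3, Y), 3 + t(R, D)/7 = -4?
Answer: 21144 + 4*I*sqrt(6) ≈ 21144.0 + 9.798*I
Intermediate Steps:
t(R, D) = -49 (t(R, D) = -21 + 7*(-4) = -21 - 28 = -49)
g(Y) = 7 (g(Y) = -1/7*(-49) = 7)
u(r, H) = 4*I*sqrt(6) (u(r, H) = sqrt(-96) = 4*I*sqrt(6))
(g(-92) + 21137) + u(139, 168) = (7 + 21137) + 4*I*sqrt(6) = 21144 + 4*I*sqrt(6)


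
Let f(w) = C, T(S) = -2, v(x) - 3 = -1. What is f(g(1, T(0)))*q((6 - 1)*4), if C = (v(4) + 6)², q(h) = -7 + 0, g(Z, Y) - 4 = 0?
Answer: -448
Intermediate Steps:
v(x) = 2 (v(x) = 3 - 1 = 2)
g(Z, Y) = 4 (g(Z, Y) = 4 + 0 = 4)
q(h) = -7
C = 64 (C = (2 + 6)² = 8² = 64)
f(w) = 64
f(g(1, T(0)))*q((6 - 1)*4) = 64*(-7) = -448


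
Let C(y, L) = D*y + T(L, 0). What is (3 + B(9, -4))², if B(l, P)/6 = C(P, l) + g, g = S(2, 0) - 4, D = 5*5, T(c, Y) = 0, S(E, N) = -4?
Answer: 416025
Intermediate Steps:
D = 25
C(y, L) = 25*y (C(y, L) = 25*y + 0 = 25*y)
g = -8 (g = -4 - 4 = -8)
B(l, P) = -48 + 150*P (B(l, P) = 6*(25*P - 8) = 6*(-8 + 25*P) = -48 + 150*P)
(3 + B(9, -4))² = (3 + (-48 + 150*(-4)))² = (3 + (-48 - 600))² = (3 - 648)² = (-645)² = 416025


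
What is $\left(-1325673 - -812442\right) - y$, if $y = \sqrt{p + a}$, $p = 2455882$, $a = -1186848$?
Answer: $-513231 - \sqrt{1269034} \approx -5.1436 \cdot 10^{5}$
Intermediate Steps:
$y = \sqrt{1269034}$ ($y = \sqrt{2455882 - 1186848} = \sqrt{1269034} \approx 1126.5$)
$\left(-1325673 - -812442\right) - y = \left(-1325673 - -812442\right) - \sqrt{1269034} = \left(-1325673 + 812442\right) - \sqrt{1269034} = -513231 - \sqrt{1269034}$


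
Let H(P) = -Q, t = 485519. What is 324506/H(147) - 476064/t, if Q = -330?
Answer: 78698363747/80110635 ≈ 982.37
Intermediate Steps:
H(P) = 330 (H(P) = -1*(-330) = 330)
324506/H(147) - 476064/t = 324506/330 - 476064/485519 = 324506*(1/330) - 476064*1/485519 = 162253/165 - 476064/485519 = 78698363747/80110635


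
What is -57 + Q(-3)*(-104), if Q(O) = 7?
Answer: -785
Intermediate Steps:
-57 + Q(-3)*(-104) = -57 + 7*(-104) = -57 - 728 = -785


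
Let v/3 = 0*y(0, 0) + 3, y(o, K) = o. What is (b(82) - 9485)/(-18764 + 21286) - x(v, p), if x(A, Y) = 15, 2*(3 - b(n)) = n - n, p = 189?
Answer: -23656/1261 ≈ -18.760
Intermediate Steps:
b(n) = 3 (b(n) = 3 - (n - n)/2 = 3 - 1/2*0 = 3 + 0 = 3)
v = 9 (v = 3*(0*0 + 3) = 3*(0 + 3) = 3*3 = 9)
(b(82) - 9485)/(-18764 + 21286) - x(v, p) = (3 - 9485)/(-18764 + 21286) - 1*15 = -9482/2522 - 15 = -9482*1/2522 - 15 = -4741/1261 - 15 = -23656/1261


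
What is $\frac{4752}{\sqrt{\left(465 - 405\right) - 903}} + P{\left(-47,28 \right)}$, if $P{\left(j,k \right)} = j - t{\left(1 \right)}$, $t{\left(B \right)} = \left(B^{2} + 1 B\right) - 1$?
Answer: $-48 - \frac{1584 i \sqrt{843}}{281} \approx -48.0 - 163.67 i$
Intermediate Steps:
$t{\left(B \right)} = -1 + B + B^{2}$ ($t{\left(B \right)} = \left(B^{2} + B\right) - 1 = \left(B + B^{2}\right) - 1 = -1 + B + B^{2}$)
$P{\left(j,k \right)} = -1 + j$ ($P{\left(j,k \right)} = j - \left(-1 + 1 + 1^{2}\right) = j - \left(-1 + 1 + 1\right) = j - 1 = -1 + j$)
$\frac{4752}{\sqrt{\left(465 - 405\right) - 903}} + P{\left(-47,28 \right)} = \frac{4752}{\sqrt{\left(465 - 405\right) - 903}} - 48 = \frac{4752}{\sqrt{60 - 903}} - 48 = \frac{4752}{\sqrt{-843}} - 48 = \frac{4752}{i \sqrt{843}} - 48 = 4752 \left(- \frac{i \sqrt{843}}{843}\right) - 48 = - \frac{1584 i \sqrt{843}}{281} - 48 = -48 - \frac{1584 i \sqrt{843}}{281}$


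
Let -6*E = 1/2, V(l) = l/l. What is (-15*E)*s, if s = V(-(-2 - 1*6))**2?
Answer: 5/4 ≈ 1.2500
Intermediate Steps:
V(l) = 1
E = -1/12 (E = -1/6/2 = -1/6*1/2 = -1/12 ≈ -0.083333)
s = 1 (s = 1**2 = 1)
(-15*E)*s = -15*(-1/12)*1 = (5/4)*1 = 5/4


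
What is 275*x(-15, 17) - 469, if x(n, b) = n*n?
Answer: 61406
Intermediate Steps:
x(n, b) = n²
275*x(-15, 17) - 469 = 275*(-15)² - 469 = 275*225 - 469 = 61875 - 469 = 61406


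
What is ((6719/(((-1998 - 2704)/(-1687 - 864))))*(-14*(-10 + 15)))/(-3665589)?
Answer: 599905915/8617799739 ≈ 0.069612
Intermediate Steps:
((6719/(((-1998 - 2704)/(-1687 - 864))))*(-14*(-10 + 15)))/(-3665589) = ((6719/((-4702/(-2551))))*(-14*5))*(-1/3665589) = ((6719/((-4702*(-1/2551))))*(-70))*(-1/3665589) = ((6719/(4702/2551))*(-70))*(-1/3665589) = ((6719*(2551/4702))*(-70))*(-1/3665589) = ((17140169/4702)*(-70))*(-1/3665589) = -599905915/2351*(-1/3665589) = 599905915/8617799739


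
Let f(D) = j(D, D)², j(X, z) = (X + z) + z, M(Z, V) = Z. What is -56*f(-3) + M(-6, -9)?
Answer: -4542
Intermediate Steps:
j(X, z) = X + 2*z
f(D) = 9*D² (f(D) = (D + 2*D)² = (3*D)² = 9*D²)
-56*f(-3) + M(-6, -9) = -504*(-3)² - 6 = -504*9 - 6 = -56*81 - 6 = -4536 - 6 = -4542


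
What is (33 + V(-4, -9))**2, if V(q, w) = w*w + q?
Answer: 12100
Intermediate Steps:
V(q, w) = q + w**2 (V(q, w) = w**2 + q = q + w**2)
(33 + V(-4, -9))**2 = (33 + (-4 + (-9)**2))**2 = (33 + (-4 + 81))**2 = (33 + 77)**2 = 110**2 = 12100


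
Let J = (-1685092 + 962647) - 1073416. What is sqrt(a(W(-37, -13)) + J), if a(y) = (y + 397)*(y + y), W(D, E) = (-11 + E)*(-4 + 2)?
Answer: I*sqrt(1753141) ≈ 1324.1*I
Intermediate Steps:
W(D, E) = 22 - 2*E (W(D, E) = (-11 + E)*(-2) = 22 - 2*E)
a(y) = 2*y*(397 + y) (a(y) = (397 + y)*(2*y) = 2*y*(397 + y))
J = -1795861 (J = -722445 - 1073416 = -1795861)
sqrt(a(W(-37, -13)) + J) = sqrt(2*(22 - 2*(-13))*(397 + (22 - 2*(-13))) - 1795861) = sqrt(2*(22 + 26)*(397 + (22 + 26)) - 1795861) = sqrt(2*48*(397 + 48) - 1795861) = sqrt(2*48*445 - 1795861) = sqrt(42720 - 1795861) = sqrt(-1753141) = I*sqrt(1753141)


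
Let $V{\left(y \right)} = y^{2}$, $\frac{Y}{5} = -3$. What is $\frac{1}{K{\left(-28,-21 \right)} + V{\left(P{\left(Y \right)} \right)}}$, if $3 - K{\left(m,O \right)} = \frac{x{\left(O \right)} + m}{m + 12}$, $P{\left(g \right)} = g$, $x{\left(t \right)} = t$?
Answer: $\frac{16}{3599} \approx 0.0044457$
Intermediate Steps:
$Y = -15$ ($Y = 5 \left(-3\right) = -15$)
$K{\left(m,O \right)} = 3 - \frac{O + m}{12 + m}$ ($K{\left(m,O \right)} = 3 - \frac{O + m}{m + 12} = 3 - \frac{O + m}{12 + m}$)
$\frac{1}{K{\left(-28,-21 \right)} + V{\left(P{\left(Y \right)} \right)}} = \frac{1}{\frac{36 - -21 + 2 \left(-28\right)}{12 - 28} + \left(-15\right)^{2}} = \frac{1}{\frac{36 + 21 - 56}{-16} + 225} = \frac{1}{\left(- \frac{1}{16}\right) 1 + 225} = \frac{1}{- \frac{1}{16} + 225} = \frac{1}{\frac{3599}{16}} = \frac{16}{3599}$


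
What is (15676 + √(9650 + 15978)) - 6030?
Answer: 9646 + 2*√6407 ≈ 9806.1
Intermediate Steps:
(15676 + √(9650 + 15978)) - 6030 = (15676 + √25628) - 6030 = (15676 + 2*√6407) - 6030 = 9646 + 2*√6407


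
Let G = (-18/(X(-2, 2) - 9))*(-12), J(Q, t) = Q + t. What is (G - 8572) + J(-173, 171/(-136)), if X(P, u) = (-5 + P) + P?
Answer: -1191123/136 ≈ -8758.3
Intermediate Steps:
X(P, u) = -5 + 2*P
G = -12 (G = (-18/((-5 + 2*(-2)) - 9))*(-12) = (-18/((-5 - 4) - 9))*(-12) = (-18/(-9 - 9))*(-12) = (-18/(-18))*(-12) = -1/18*(-18)*(-12) = 1*(-12) = -12)
(G - 8572) + J(-173, 171/(-136)) = (-12 - 8572) + (-173 + 171/(-136)) = -8584 + (-173 + 171*(-1/136)) = -8584 + (-173 - 171/136) = -8584 - 23699/136 = -1191123/136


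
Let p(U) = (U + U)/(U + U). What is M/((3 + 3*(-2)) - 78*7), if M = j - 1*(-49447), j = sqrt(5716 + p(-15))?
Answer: -49447/549 - sqrt(5717)/549 ≈ -90.205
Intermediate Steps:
p(U) = 1 (p(U) = (2*U)/((2*U)) = (2*U)*(1/(2*U)) = 1)
j = sqrt(5717) (j = sqrt(5716 + 1) = sqrt(5717) ≈ 75.611)
M = 49447 + sqrt(5717) (M = sqrt(5717) - 1*(-49447) = sqrt(5717) + 49447 = 49447 + sqrt(5717) ≈ 49523.)
M/((3 + 3*(-2)) - 78*7) = (49447 + sqrt(5717))/((3 + 3*(-2)) - 78*7) = (49447 + sqrt(5717))/((3 - 6) - 546) = (49447 + sqrt(5717))/(-3 - 546) = (49447 + sqrt(5717))/(-549) = (49447 + sqrt(5717))*(-1/549) = -49447/549 - sqrt(5717)/549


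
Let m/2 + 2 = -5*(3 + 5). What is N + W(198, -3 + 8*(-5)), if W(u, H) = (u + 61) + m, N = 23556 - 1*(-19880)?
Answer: 43611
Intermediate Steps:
m = -84 (m = -4 + 2*(-5*(3 + 5)) = -4 + 2*(-5*8) = -4 + 2*(-40) = -4 - 80 = -84)
N = 43436 (N = 23556 + 19880 = 43436)
W(u, H) = -23 + u (W(u, H) = (u + 61) - 84 = (61 + u) - 84 = -23 + u)
N + W(198, -3 + 8*(-5)) = 43436 + (-23 + 198) = 43436 + 175 = 43611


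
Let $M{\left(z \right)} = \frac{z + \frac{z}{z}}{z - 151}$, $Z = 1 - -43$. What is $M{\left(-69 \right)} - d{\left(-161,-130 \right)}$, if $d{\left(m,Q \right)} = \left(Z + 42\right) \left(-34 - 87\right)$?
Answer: $\frac{572347}{55} \approx 10406.0$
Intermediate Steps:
$Z = 44$ ($Z = 1 + 43 = 44$)
$d{\left(m,Q \right)} = -10406$ ($d{\left(m,Q \right)} = \left(44 + 42\right) \left(-34 - 87\right) = 86 \left(-121\right) = -10406$)
$M{\left(z \right)} = \frac{1 + z}{-151 + z}$ ($M{\left(z \right)} = \frac{z + 1}{-151 + z} = \frac{1 + z}{-151 + z}$)
$M{\left(-69 \right)} - d{\left(-161,-130 \right)} = \frac{1 - 69}{-151 - 69} - -10406 = \frac{1}{-220} \left(-68\right) + 10406 = \left(- \frac{1}{220}\right) \left(-68\right) + 10406 = \frac{17}{55} + 10406 = \frac{572347}{55}$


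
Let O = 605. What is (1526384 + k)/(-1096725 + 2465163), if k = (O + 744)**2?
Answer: 1115395/456146 ≈ 2.4453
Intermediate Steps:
k = 1819801 (k = (605 + 744)**2 = 1349**2 = 1819801)
(1526384 + k)/(-1096725 + 2465163) = (1526384 + 1819801)/(-1096725 + 2465163) = 3346185/1368438 = 3346185*(1/1368438) = 1115395/456146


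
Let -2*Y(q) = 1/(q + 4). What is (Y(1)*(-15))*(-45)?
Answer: -135/2 ≈ -67.500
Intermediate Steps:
Y(q) = -1/(2*(4 + q)) (Y(q) = -1/(2*(q + 4)) = -1/(2*(4 + q)))
(Y(1)*(-15))*(-45) = (-1/(8 + 2*1)*(-15))*(-45) = (-1/(8 + 2)*(-15))*(-45) = (-1/10*(-15))*(-45) = (-1*⅒*(-15))*(-45) = -⅒*(-15)*(-45) = (3/2)*(-45) = -135/2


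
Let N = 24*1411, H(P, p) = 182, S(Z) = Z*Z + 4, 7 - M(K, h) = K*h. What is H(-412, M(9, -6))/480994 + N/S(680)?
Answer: 2046567293/27801693697 ≈ 0.073613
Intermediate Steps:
M(K, h) = 7 - K*h
S(Z) = 4 + Z² (S(Z) = Z² + 4 = 4 + Z²)
N = 33864
H(-412, M(9, -6))/480994 + N/S(680) = 182/480994 + 33864/(4 + 680²) = 182*(1/480994) + 33864/(4 + 462400) = 91/240497 + 33864/462404 = 91/240497 + 33864*(1/462404) = 91/240497 + 8466/115601 = 2046567293/27801693697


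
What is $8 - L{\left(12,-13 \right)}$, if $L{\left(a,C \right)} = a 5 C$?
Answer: $788$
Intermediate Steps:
$L{\left(a,C \right)} = 5 C a$ ($L{\left(a,C \right)} = 5 a C = 5 C a$)
$8 - L{\left(12,-13 \right)} = 8 - 5 \left(-13\right) 12 = 8 - -780 = 8 + 780 = 788$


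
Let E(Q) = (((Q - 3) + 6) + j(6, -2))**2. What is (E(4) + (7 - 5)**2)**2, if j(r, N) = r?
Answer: 29929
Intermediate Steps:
E(Q) = (9 + Q)**2 (E(Q) = (((Q - 3) + 6) + 6)**2 = (((-3 + Q) + 6) + 6)**2 = ((3 + Q) + 6)**2 = (9 + Q)**2)
(E(4) + (7 - 5)**2)**2 = ((9 + 4)**2 + (7 - 5)**2)**2 = (13**2 + 2**2)**2 = (169 + 4)**2 = 173**2 = 29929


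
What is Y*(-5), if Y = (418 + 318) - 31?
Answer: -3525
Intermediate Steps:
Y = 705 (Y = 736 - 31 = 705)
Y*(-5) = 705*(-5) = -3525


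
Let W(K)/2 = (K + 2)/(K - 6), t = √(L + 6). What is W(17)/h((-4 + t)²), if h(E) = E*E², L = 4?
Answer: 38/(11*(4 - √10)⁶) ≈ 9.9952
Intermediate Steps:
t = √10 (t = √(4 + 6) = √10 ≈ 3.1623)
W(K) = 2*(2 + K)/(-6 + K) (W(K) = 2*((K + 2)/(K - 6)) = 2*((2 + K)/(-6 + K)) = 2*(2 + K)/(-6 + K))
h(E) = E³
W(17)/h((-4 + t)²) = (2*(2 + 17)/(-6 + 17))/(((-4 + √10)²)³) = (2*19/11)/((-4 + √10)⁶) = (2*(1/11)*19)/(-4 + √10)⁶ = 38/(11*(-4 + √10)⁶)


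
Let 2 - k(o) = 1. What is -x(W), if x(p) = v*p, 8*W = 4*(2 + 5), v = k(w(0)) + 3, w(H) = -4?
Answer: -14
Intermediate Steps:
k(o) = 1 (k(o) = 2 - 1*1 = 2 - 1 = 1)
v = 4 (v = 1 + 3 = 4)
W = 7/2 (W = (4*(2 + 5))/8 = (4*7)/8 = (⅛)*28 = 7/2 ≈ 3.5000)
x(p) = 4*p
-x(W) = -4*7/2 = -1*14 = -14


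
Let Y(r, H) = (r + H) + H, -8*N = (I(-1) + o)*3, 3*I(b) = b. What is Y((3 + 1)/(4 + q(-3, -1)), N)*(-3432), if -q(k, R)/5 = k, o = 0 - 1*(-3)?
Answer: 116688/19 ≈ 6141.5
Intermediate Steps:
o = 3 (o = 0 + 3 = 3)
I(b) = b/3
N = -1 (N = -((⅓)*(-1) + 3)*3/8 = -(-⅓ + 3)*3/8 = -3/3 = -⅛*8 = -1)
q(k, R) = -5*k
Y(r, H) = r + 2*H (Y(r, H) = (H + r) + H = r + 2*H)
Y((3 + 1)/(4 + q(-3, -1)), N)*(-3432) = ((3 + 1)/(4 - 5*(-3)) + 2*(-1))*(-3432) = (4/(4 + 15) - 2)*(-3432) = (4/19 - 2)*(-3432) = -34/19*(-3432) = 116688/19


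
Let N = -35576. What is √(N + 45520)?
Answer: 2*√2486 ≈ 99.720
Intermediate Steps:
√(N + 45520) = √(-35576 + 45520) = √9944 = 2*√2486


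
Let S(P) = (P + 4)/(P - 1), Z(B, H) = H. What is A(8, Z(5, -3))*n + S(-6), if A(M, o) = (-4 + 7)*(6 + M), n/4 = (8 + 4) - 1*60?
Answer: -56446/7 ≈ -8063.7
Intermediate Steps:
n = -192 (n = 4*((8 + 4) - 1*60) = 4*(12 - 60) = 4*(-48) = -192)
A(M, o) = 18 + 3*M (A(M, o) = 3*(6 + M) = 18 + 3*M)
S(P) = (4 + P)/(-1 + P)
A(8, Z(5, -3))*n + S(-6) = (18 + 3*8)*(-192) + (4 - 6)/(-1 - 6) = (18 + 24)*(-192) - 2/(-7) = 42*(-192) - ⅐*(-2) = -8064 + 2/7 = -56446/7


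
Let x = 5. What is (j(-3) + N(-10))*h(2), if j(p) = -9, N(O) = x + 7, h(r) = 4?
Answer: 12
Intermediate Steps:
N(O) = 12 (N(O) = 5 + 7 = 12)
(j(-3) + N(-10))*h(2) = (-9 + 12)*4 = 3*4 = 12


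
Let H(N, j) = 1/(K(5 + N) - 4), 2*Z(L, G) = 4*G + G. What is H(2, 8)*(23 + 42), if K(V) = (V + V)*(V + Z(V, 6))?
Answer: 65/304 ≈ 0.21382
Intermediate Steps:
Z(L, G) = 5*G/2 (Z(L, G) = (4*G + G)/2 = (5*G)/2 = 5*G/2)
K(V) = 2*V*(15 + V) (K(V) = (V + V)*(V + (5/2)*6) = (2*V)*(V + 15) = (2*V)*(15 + V) = 2*V*(15 + V))
H(N, j) = 1/(-4 + 2*(5 + N)*(20 + N)) (H(N, j) = 1/(2*(5 + N)*(15 + (5 + N)) - 4) = 1/(2*(5 + N)*(20 + N) - 4) = 1/(-4 + 2*(5 + N)*(20 + N)))
H(2, 8)*(23 + 42) = (1/(2*(-2 + (5 + 2)*(20 + 2))))*(23 + 42) = (1/(2*(-2 + 7*22)))*65 = (1/(2*(-2 + 154)))*65 = ((1/2)/152)*65 = ((1/2)*(1/152))*65 = (1/304)*65 = 65/304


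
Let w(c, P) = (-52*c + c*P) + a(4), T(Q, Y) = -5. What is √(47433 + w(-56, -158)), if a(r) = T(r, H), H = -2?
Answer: 2*√14797 ≈ 243.29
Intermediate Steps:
a(r) = -5
w(c, P) = -5 - 52*c + P*c (w(c, P) = (-52*c + c*P) - 5 = (-52*c + P*c) - 5 = -5 - 52*c + P*c)
√(47433 + w(-56, -158)) = √(47433 + (-5 - 52*(-56) - 158*(-56))) = √(47433 + (-5 + 2912 + 8848)) = √(47433 + 11755) = √59188 = 2*√14797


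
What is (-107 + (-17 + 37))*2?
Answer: -174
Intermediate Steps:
(-107 + (-17 + 37))*2 = (-107 + 20)*2 = -87*2 = -174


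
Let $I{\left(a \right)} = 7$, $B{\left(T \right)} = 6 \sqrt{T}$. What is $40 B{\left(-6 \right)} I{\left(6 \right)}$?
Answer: $1680 i \sqrt{6} \approx 4115.1 i$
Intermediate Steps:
$40 B{\left(-6 \right)} I{\left(6 \right)} = 40 \cdot 6 \sqrt{-6} \cdot 7 = 40 \cdot 6 i \sqrt{6} \cdot 7 = 240 i \sqrt{6} \cdot 7 = 1680 i \sqrt{6}$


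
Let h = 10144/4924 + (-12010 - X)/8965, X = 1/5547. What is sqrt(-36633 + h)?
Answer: I*sqrt(74243777217358976280570)/1423633035 ≈ 191.4*I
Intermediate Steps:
X = 1/5547 ≈ 0.00018028
h = 44103807479/61216220505 (h = 10144/4924 + (-12010 - 1*1/5547)/8965 = 10144*(1/4924) + (-12010 - 1/5547)*(1/8965) = 2536/1231 - 66619471/5547*1/8965 = 2536/1231 - 66619471/49728855 = 44103807479/61216220505 ≈ 0.72046)
sqrt(-36633 + h) = sqrt(-36633 + 44103807479/61216220505) = sqrt(-2242489701952186/61216220505) = I*sqrt(74243777217358976280570)/1423633035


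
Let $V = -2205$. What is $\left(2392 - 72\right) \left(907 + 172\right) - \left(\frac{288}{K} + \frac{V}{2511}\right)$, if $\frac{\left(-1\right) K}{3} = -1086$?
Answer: $\frac{126413176601}{50499} \approx 2.5033 \cdot 10^{6}$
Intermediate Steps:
$K = 3258$ ($K = \left(-3\right) \left(-1086\right) = 3258$)
$\left(2392 - 72\right) \left(907 + 172\right) - \left(\frac{288}{K} + \frac{V}{2511}\right) = \left(2392 - 72\right) \left(907 + 172\right) - \left(\frac{288}{3258} - \frac{2205}{2511}\right) = 2320 \cdot 1079 - \left(288 \cdot \frac{1}{3258} - \frac{245}{279}\right) = 2503280 - \left(\frac{16}{181} - \frac{245}{279}\right) = 2503280 - - \frac{39881}{50499} = 2503280 + \frac{39881}{50499} = \frac{126413176601}{50499}$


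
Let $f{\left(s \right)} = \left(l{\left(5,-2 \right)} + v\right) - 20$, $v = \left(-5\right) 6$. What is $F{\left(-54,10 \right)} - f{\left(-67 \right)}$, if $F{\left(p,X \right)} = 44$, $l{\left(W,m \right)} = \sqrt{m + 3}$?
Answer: $93$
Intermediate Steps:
$l{\left(W,m \right)} = \sqrt{3 + m}$
$v = -30$
$f{\left(s \right)} = -49$ ($f{\left(s \right)} = \left(\sqrt{3 - 2} - 30\right) - 20 = \left(\sqrt{1} - 30\right) - 20 = \left(1 - 30\right) - 20 = -29 - 20 = -49$)
$F{\left(-54,10 \right)} - f{\left(-67 \right)} = 44 - -49 = 44 + 49 = 93$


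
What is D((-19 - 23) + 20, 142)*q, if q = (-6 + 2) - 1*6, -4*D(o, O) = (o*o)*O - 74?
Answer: 171635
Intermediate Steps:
D(o, O) = 37/2 - O*o²/4 (D(o, O) = -((o*o)*O - 74)/4 = -(o²*O - 74)/4 = -(O*o² - 74)/4 = -(-74 + O*o²)/4 = 37/2 - O*o²/4)
q = -10 (q = -4 - 6 = -10)
D((-19 - 23) + 20, 142)*q = (37/2 - ¼*142*((-19 - 23) + 20)²)*(-10) = (37/2 - ¼*142*(-42 + 20)²)*(-10) = (37/2 - ¼*142*(-22)²)*(-10) = (37/2 - ¼*142*484)*(-10) = (37/2 - 17182)*(-10) = -34327/2*(-10) = 171635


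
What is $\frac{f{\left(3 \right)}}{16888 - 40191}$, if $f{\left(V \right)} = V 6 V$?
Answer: $- \frac{54}{23303} \approx -0.0023173$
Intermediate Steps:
$f{\left(V \right)} = 6 V^{2}$ ($f{\left(V \right)} = 6 V V = 6 V^{2}$)
$\frac{f{\left(3 \right)}}{16888 - 40191} = \frac{6 \cdot 3^{2}}{16888 - 40191} = \frac{6 \cdot 9}{16888 - 40191} = \frac{54}{-23303} = 54 \left(- \frac{1}{23303}\right) = - \frac{54}{23303}$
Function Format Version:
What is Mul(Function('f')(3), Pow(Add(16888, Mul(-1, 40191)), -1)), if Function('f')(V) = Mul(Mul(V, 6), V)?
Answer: Rational(-54, 23303) ≈ -0.0023173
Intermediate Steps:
Function('f')(V) = Mul(6, Pow(V, 2)) (Function('f')(V) = Mul(Mul(6, V), V) = Mul(6, Pow(V, 2)))
Mul(Function('f')(3), Pow(Add(16888, Mul(-1, 40191)), -1)) = Mul(Mul(6, Pow(3, 2)), Pow(Add(16888, Mul(-1, 40191)), -1)) = Mul(Mul(6, 9), Pow(Add(16888, -40191), -1)) = Mul(54, Pow(-23303, -1)) = Mul(54, Rational(-1, 23303)) = Rational(-54, 23303)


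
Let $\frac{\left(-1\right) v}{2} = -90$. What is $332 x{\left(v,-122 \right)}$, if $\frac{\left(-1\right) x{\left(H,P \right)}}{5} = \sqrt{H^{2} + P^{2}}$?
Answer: $- 3320 \sqrt{11821} \approx -3.6097 \cdot 10^{5}$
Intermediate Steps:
$v = 180$ ($v = \left(-2\right) \left(-90\right) = 180$)
$x{\left(H,P \right)} = - 5 \sqrt{H^{2} + P^{2}}$
$332 x{\left(v,-122 \right)} = 332 \left(- 5 \sqrt{180^{2} + \left(-122\right)^{2}}\right) = 332 \left(- 5 \sqrt{32400 + 14884}\right) = 332 \left(- 5 \sqrt{47284}\right) = 332 \left(- 5 \cdot 2 \sqrt{11821}\right) = 332 \left(- 10 \sqrt{11821}\right) = - 3320 \sqrt{11821}$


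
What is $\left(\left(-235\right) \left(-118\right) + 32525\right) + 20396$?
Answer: $80651$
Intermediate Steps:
$\left(\left(-235\right) \left(-118\right) + 32525\right) + 20396 = \left(27730 + 32525\right) + 20396 = 60255 + 20396 = 80651$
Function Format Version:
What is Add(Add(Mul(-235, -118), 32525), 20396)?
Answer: 80651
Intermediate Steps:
Add(Add(Mul(-235, -118), 32525), 20396) = Add(Add(27730, 32525), 20396) = Add(60255, 20396) = 80651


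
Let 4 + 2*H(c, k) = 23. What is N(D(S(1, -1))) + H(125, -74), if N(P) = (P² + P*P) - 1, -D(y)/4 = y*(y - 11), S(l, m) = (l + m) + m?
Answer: 9233/2 ≈ 4616.5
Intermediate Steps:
H(c, k) = 19/2 (H(c, k) = -2 + (½)*23 = -2 + 23/2 = 19/2)
S(l, m) = l + 2*m
D(y) = -4*y*(-11 + y) (D(y) = -4*y*(y - 11) = -4*y*(-11 + y))
N(P) = -1 + 2*P² (N(P) = (P² + P²) - 1 = 2*P² - 1 = -1 + 2*P²)
N(D(S(1, -1))) + H(125, -74) = (-1 + 2*(4*(1 + 2*(-1))*(11 - (1 + 2*(-1))))²) + 19/2 = (-1 + 2*(4*(1 - 2)*(11 - (1 - 2)))²) + 19/2 = (-1 + 2*(4*(-1)*(11 - 1*(-1)))²) + 19/2 = (-1 + 2*(4*(-1)*(11 + 1))²) + 19/2 = (-1 + 2*(4*(-1)*12)²) + 19/2 = (-1 + 2*(-48)²) + 19/2 = (-1 + 2*2304) + 19/2 = (-1 + 4608) + 19/2 = 4607 + 19/2 = 9233/2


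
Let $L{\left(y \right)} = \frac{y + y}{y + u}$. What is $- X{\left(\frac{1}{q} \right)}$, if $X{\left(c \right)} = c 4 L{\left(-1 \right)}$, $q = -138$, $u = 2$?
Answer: $- \frac{4}{69} \approx -0.057971$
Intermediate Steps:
$L{\left(y \right)} = \frac{2 y}{2 + y}$ ($L{\left(y \right)} = \frac{y + y}{y + 2} = \frac{2 y}{2 + y}$)
$X{\left(c \right)} = - 8 c$ ($X{\left(c \right)} = c 4 \cdot 2 \left(-1\right) \frac{1}{2 - 1} = 4 c 2 \left(-1\right) 1^{-1} = 4 c 2 \left(-1\right) 1 = 4 c \left(-2\right) = - 8 c$)
$- X{\left(\frac{1}{q} \right)} = - \frac{-8}{-138} = - \frac{\left(-8\right) \left(-1\right)}{138} = \left(-1\right) \frac{4}{69} = - \frac{4}{69}$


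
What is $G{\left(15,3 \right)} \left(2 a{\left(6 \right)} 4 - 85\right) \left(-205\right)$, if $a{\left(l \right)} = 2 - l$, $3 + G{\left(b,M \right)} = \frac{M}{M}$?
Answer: $-47970$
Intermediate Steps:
$G{\left(b,M \right)} = -2$ ($G{\left(b,M \right)} = -3 + \frac{M}{M} = -3 + 1 = -2$)
$G{\left(15,3 \right)} \left(2 a{\left(6 \right)} 4 - 85\right) \left(-205\right) = - 2 \left(2 \left(2 - 6\right) 4 - 85\right) \left(-205\right) = - 2 \left(2 \left(-4\right) 4 - 85\right) \left(-205\right) = - 2 \left(\left(-8\right) 4 - 85\right) \left(-205\right) = - 2 \left(-32 - 85\right) \left(-205\right) = \left(-2\right) \left(-117\right) \left(-205\right) = 234 \left(-205\right) = -47970$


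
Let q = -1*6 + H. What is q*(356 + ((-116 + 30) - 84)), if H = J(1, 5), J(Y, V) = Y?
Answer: -930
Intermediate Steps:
H = 1
q = -5 (q = -1*6 + 1 = -6 + 1 = -5)
q*(356 + ((-116 + 30) - 84)) = -5*(356 + ((-116 + 30) - 84)) = -5*(356 + (-86 - 84)) = -5*(356 - 170) = -5*186 = -930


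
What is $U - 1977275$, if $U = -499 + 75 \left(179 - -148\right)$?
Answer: $-1953249$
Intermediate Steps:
$U = 24026$ ($U = -499 + 75 \left(179 + 148\right) = -499 + 75 \cdot 327 = -499 + 24525 = 24026$)
$U - 1977275 = 24026 - 1977275 = -1953249$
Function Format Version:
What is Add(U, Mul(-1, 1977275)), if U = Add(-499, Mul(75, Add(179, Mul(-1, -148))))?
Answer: -1953249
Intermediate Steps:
U = 24026 (U = Add(-499, Mul(75, Add(179, 148))) = Add(-499, Mul(75, 327)) = Add(-499, 24525) = 24026)
Add(U, Mul(-1, 1977275)) = Add(24026, Mul(-1, 1977275)) = Add(24026, -1977275) = -1953249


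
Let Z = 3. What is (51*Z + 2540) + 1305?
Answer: 3998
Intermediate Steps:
(51*Z + 2540) + 1305 = (51*3 + 2540) + 1305 = (153 + 2540) + 1305 = 2693 + 1305 = 3998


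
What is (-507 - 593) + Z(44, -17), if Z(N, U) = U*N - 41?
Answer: -1889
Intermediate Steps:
Z(N, U) = -41 + N*U (Z(N, U) = N*U - 41 = -41 + N*U)
(-507 - 593) + Z(44, -17) = (-507 - 593) + (-41 + 44*(-17)) = -1100 + (-41 - 748) = -1100 - 789 = -1889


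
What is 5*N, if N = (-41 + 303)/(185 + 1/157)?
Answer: 102835/14523 ≈ 7.0808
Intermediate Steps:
N = 20567/14523 (N = 262/(185 + 1/157) = 262/(29046/157) = 262*(157/29046) = 20567/14523 ≈ 1.4162)
5*N = 5*(20567/14523) = 102835/14523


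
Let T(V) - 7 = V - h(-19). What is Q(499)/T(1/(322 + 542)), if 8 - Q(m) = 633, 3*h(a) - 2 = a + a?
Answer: -540000/16417 ≈ -32.893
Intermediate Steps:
h(a) = 2/3 + 2*a/3 (h(a) = 2/3 + (a + a)/3 = 2/3 + (2*a)/3 = 2/3 + 2*a/3)
Q(m) = -625 (Q(m) = 8 - 1*633 = 8 - 633 = -625)
T(V) = 19 + V (T(V) = 7 + (V - (2/3 + (2/3)*(-19))) = 7 + (V - (2/3 - 38/3)) = 7 + (V - 1*(-12)) = 7 + (V + 12) = 7 + (12 + V) = 19 + V)
Q(499)/T(1/(322 + 542)) = -625/(19 + 1/(322 + 542)) = -625/(19 + 1/864) = -625/16417/864 = -625*864/16417 = -540000/16417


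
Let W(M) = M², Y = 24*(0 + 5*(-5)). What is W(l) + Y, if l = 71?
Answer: 4441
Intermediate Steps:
Y = -600 (Y = 24*(0 - 25) = 24*(-25) = -600)
W(l) + Y = 71² - 600 = 5041 - 600 = 4441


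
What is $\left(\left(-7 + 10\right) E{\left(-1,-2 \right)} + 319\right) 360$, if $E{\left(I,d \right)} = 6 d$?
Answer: $101880$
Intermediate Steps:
$\left(\left(-7 + 10\right) E{\left(-1,-2 \right)} + 319\right) 360 = \left(\left(-7 + 10\right) 6 \left(-2\right) + 319\right) 360 = \left(3 \left(-12\right) + 319\right) 360 = \left(-36 + 319\right) 360 = 283 \cdot 360 = 101880$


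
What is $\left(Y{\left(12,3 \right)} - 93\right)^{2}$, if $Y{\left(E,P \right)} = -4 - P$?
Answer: $10000$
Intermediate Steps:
$\left(Y{\left(12,3 \right)} - 93\right)^{2} = \left(\left(-4 - 3\right) - 93\right)^{2} = \left(-7 - 93\right)^{2} = \left(-100\right)^{2} = 10000$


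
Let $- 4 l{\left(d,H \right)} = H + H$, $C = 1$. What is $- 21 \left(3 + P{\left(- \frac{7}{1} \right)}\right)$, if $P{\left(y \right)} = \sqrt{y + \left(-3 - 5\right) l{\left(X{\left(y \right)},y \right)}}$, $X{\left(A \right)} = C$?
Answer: $-63 - 21 i \sqrt{35} \approx -63.0 - 124.24 i$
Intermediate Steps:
$X{\left(A \right)} = 1$
$l{\left(d,H \right)} = - \frac{H}{2}$ ($l{\left(d,H \right)} = - \frac{H + H}{4} = - \frac{2 H}{4} = - \frac{H}{2}$)
$P{\left(y \right)} = \sqrt{5} \sqrt{y}$ ($P{\left(y \right)} = \sqrt{y + \left(-3 - 5\right) \left(- \frac{y}{2}\right)} = \sqrt{y - 8 \left(- \frac{y}{2}\right)} = \sqrt{y + 4 y} = \sqrt{5 y} = \sqrt{5} \sqrt{y}$)
$- 21 \left(3 + P{\left(- \frac{7}{1} \right)}\right) = - 21 \left(3 + \sqrt{5} \sqrt{- \frac{7}{1}}\right) = - 21 \left(3 + \sqrt{5} \sqrt{\left(-7\right) 1}\right) = - 21 \left(3 + \sqrt{5} \sqrt{-7}\right) = - 21 \left(3 + \sqrt{5} i \sqrt{7}\right) = - 21 \left(3 + i \sqrt{35}\right) = -63 - 21 i \sqrt{35}$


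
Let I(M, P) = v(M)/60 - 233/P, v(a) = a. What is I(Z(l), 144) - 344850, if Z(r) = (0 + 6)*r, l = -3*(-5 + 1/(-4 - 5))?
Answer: -248292061/720 ≈ -3.4485e+5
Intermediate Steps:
l = 46/3 (l = -3*(-5 + 1/(-9)) = -3*(-5 - ⅑) = -3*(-46/9) = 46/3 ≈ 15.333)
Z(r) = 6*r
I(M, P) = -233/P + M/60 (I(M, P) = M/60 - 233/P = -233/P + M/60)
I(Z(l), 144) - 344850 = (-233/144 + (6*(46/3))/60) - 344850 = (-233*1/144 + (1/60)*92) - 344850 = (-233/144 + 23/15) - 344850 = -61/720 - 344850 = -248292061/720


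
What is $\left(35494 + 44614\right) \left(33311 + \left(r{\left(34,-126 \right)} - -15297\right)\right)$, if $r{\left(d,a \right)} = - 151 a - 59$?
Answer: $5413298100$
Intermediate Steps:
$r{\left(d,a \right)} = -59 - 151 a$
$\left(35494 + 44614\right) \left(33311 + \left(r{\left(34,-126 \right)} - -15297\right)\right) = \left(35494 + 44614\right) \left(33311 - -34264\right) = 80108 \left(33311 + \left(\left(-59 + 19026\right) + 15297\right)\right) = 80108 \left(33311 + \left(18967 + 15297\right)\right) = 80108 \left(33311 + 34264\right) = 80108 \cdot 67575 = 5413298100$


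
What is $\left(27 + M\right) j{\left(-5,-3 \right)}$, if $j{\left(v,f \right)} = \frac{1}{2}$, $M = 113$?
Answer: $70$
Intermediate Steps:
$j{\left(v,f \right)} = \frac{1}{2}$
$\left(27 + M\right) j{\left(-5,-3 \right)} = \left(27 + 113\right) \frac{1}{2} = 140 \cdot \frac{1}{2} = 70$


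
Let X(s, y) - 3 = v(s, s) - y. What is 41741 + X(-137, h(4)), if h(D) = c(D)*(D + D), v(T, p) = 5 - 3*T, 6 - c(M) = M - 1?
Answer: 42136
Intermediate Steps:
c(M) = 7 - M (c(M) = 6 - (M - 1) = 6 - (-1 + M) = 6 + (1 - M) = 7 - M)
h(D) = 2*D*(7 - D) (h(D) = (7 - D)*(D + D) = (7 - D)*(2*D) = 2*D*(7 - D))
X(s, y) = 8 - y - 3*s (X(s, y) = 3 + ((5 - 3*s) - y) = 3 + (5 - y - 3*s) = 8 - y - 3*s)
41741 + X(-137, h(4)) = 41741 + (8 - 2*4*(7 - 1*4) - 3*(-137)) = 41741 + (8 - 2*4*(7 - 4) + 411) = 41741 + (8 - 2*4*3 + 411) = 41741 + (8 - 1*24 + 411) = 41741 + (8 - 24 + 411) = 41741 + 395 = 42136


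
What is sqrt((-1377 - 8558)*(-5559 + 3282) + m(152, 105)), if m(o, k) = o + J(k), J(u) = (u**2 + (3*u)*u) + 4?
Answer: sqrt(22666251) ≈ 4760.9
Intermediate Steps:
J(u) = 4 + 4*u**2 (J(u) = (u**2 + 3*u**2) + 4 = 4*u**2 + 4 = 4 + 4*u**2)
m(o, k) = 4 + o + 4*k**2 (m(o, k) = o + (4 + 4*k**2) = 4 + o + 4*k**2)
sqrt((-1377 - 8558)*(-5559 + 3282) + m(152, 105)) = sqrt((-1377 - 8558)*(-5559 + 3282) + (4 + 152 + 4*105**2)) = sqrt(-9935*(-2277) + (4 + 152 + 4*11025)) = sqrt(22621995 + (4 + 152 + 44100)) = sqrt(22621995 + 44256) = sqrt(22666251)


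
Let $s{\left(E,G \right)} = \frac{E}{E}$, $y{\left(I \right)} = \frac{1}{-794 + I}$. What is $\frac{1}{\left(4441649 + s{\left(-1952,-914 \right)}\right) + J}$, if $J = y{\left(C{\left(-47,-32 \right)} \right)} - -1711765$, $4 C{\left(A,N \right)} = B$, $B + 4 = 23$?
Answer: $\frac{3157}{19426331151} \approx 1.6251 \cdot 10^{-7}$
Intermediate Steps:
$B = 19$ ($B = -4 + 23 = 19$)
$C{\left(A,N \right)} = \frac{19}{4}$ ($C{\left(A,N \right)} = \frac{1}{4} \cdot 19 = \frac{19}{4}$)
$s{\left(E,G \right)} = 1$
$J = \frac{5404042101}{3157}$ ($J = \frac{1}{-794 + \frac{19}{4}} - -1711765 = \frac{1}{- \frac{3157}{4}} + 1711765 = - \frac{4}{3157} + 1711765 = \frac{5404042101}{3157} \approx 1.7118 \cdot 10^{6}$)
$\frac{1}{\left(4441649 + s{\left(-1952,-914 \right)}\right) + J} = \frac{1}{\left(4441649 + 1\right) + \frac{5404042101}{3157}} = \frac{1}{4441650 + \frac{5404042101}{3157}} = \frac{1}{\frac{19426331151}{3157}} = \frac{3157}{19426331151}$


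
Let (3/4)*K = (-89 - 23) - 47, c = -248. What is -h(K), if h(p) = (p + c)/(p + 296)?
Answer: 115/21 ≈ 5.4762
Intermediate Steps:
K = -212 (K = 4*((-89 - 23) - 47)/3 = 4*(-112 - 47)/3 = (4/3)*(-159) = -212)
h(p) = (-248 + p)/(296 + p) (h(p) = (p - 248)/(p + 296) = (-248 + p)/(296 + p))
-h(K) = -(-248 - 212)/(296 - 212) = -(-460)/84 = -1*(-115/21) = 115/21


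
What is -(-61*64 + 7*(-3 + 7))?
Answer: 3876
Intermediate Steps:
-(-61*64 + 7*(-3 + 7)) = -(-3904 + 7*4) = -(-3904 + 28) = -1*(-3876) = 3876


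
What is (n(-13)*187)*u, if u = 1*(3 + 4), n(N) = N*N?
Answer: 221221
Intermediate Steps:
n(N) = N**2
u = 7 (u = 1*7 = 7)
(n(-13)*187)*u = ((-13)**2*187)*7 = (169*187)*7 = 31603*7 = 221221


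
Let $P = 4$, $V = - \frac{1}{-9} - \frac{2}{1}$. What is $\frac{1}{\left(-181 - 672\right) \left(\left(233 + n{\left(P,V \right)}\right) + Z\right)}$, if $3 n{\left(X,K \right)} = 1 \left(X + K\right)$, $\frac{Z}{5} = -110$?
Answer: $\frac{27}{7284620} \approx 3.7064 \cdot 10^{-6}$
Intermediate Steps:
$V = - \frac{17}{9}$ ($V = \left(-1\right) \left(- \frac{1}{9}\right) - 2 = \frac{1}{9} - 2 = - \frac{17}{9} \approx -1.8889$)
$Z = -550$ ($Z = 5 \left(-110\right) = -550$)
$n{\left(X,K \right)} = \frac{K}{3} + \frac{X}{3}$ ($n{\left(X,K \right)} = \frac{1 \left(X + K\right)}{3} = \frac{1 \left(K + X\right)}{3} = \frac{K + X}{3} = \frac{K}{3} + \frac{X}{3}$)
$\frac{1}{\left(-181 - 672\right) \left(\left(233 + n{\left(P,V \right)}\right) + Z\right)} = \frac{1}{\left(-181 - 672\right) \left(\left(233 + \left(\frac{1}{3} \left(- \frac{17}{9}\right) + \frac{1}{3} \cdot 4\right)\right) - 550\right)} = \frac{1}{\left(-853\right) \left(\left(233 + \left(- \frac{17}{27} + \frac{4}{3}\right)\right) - 550\right)} = - \frac{1}{853 \left(\left(233 + \frac{19}{27}\right) - 550\right)} = - \frac{1}{853 \left(\frac{6310}{27} - 550\right)} = - \frac{1}{853 \left(- \frac{8540}{27}\right)} = \left(- \frac{1}{853}\right) \left(- \frac{27}{8540}\right) = \frac{27}{7284620}$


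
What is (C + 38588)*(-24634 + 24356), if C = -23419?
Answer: -4216982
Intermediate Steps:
(C + 38588)*(-24634 + 24356) = (-23419 + 38588)*(-24634 + 24356) = 15169*(-278) = -4216982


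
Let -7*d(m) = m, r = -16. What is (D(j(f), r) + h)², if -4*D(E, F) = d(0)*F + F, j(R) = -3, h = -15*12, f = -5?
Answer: 30976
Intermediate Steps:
h = -180
d(m) = -m/7
D(E, F) = -F/4 (D(E, F) = -((-⅐*0)*F + F)/4 = -(0*F + F)/4 = -(0 + F)/4 = -F/4)
(D(j(f), r) + h)² = (-¼*(-16) - 180)² = (4 - 180)² = (-176)² = 30976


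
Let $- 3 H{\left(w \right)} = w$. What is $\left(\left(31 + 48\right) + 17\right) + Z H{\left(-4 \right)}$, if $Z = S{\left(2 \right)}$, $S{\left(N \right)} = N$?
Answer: $\frac{296}{3} \approx 98.667$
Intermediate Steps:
$Z = 2$
$H{\left(w \right)} = - \frac{w}{3}$
$\left(\left(31 + 48\right) + 17\right) + Z H{\left(-4 \right)} = \left(\left(31 + 48\right) + 17\right) + 2 \left(\left(- \frac{1}{3}\right) \left(-4\right)\right) = \left(79 + 17\right) + 2 \cdot \frac{4}{3} = 96 + \frac{8}{3} = \frac{296}{3}$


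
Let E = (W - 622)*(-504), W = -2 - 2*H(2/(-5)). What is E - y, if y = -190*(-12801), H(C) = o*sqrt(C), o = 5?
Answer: -2117694 + 1008*I*sqrt(10) ≈ -2.1177e+6 + 3187.6*I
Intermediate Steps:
H(C) = 5*sqrt(C)
W = -2 - 2*I*sqrt(10) (W = -2 - 10*sqrt(2/(-5)) = -2 - 10*sqrt(2*(-1/5)) = -2 - 10*sqrt(-2/5) = -2 - 10*I*sqrt(10)/5 = -2 - 2*I*sqrt(10) ≈ -2.0 - 6.3246*I)
y = 2432190
E = 314496 + 1008*I*sqrt(10) (E = ((-2 - 2*I*sqrt(10)) - 622)*(-504) = (-624 - 2*I*sqrt(10))*(-504) = 314496 + 1008*I*sqrt(10) ≈ 3.145e+5 + 3187.6*I)
E - y = (314496 + 1008*I*sqrt(10)) - 1*2432190 = (314496 + 1008*I*sqrt(10)) - 2432190 = -2117694 + 1008*I*sqrt(10)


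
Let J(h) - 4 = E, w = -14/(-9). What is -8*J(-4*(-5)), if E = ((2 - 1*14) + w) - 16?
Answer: 1616/9 ≈ 179.56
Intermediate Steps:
w = 14/9 (w = -14*(-⅑) = 14/9 ≈ 1.5556)
E = -238/9 (E = ((2 - 1*14) + 14/9) - 16 = ((2 - 14) + 14/9) - 16 = (-12 + 14/9) - 16 = -94/9 - 16 = -238/9 ≈ -26.444)
J(h) = -202/9 (J(h) = 4 - 238/9 = -202/9)
-8*J(-4*(-5)) = -8*(-202/9) = 1616/9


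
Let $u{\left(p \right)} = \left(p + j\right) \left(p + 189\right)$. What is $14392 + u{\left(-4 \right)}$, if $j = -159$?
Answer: $-15763$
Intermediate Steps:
$u{\left(p \right)} = \left(-159 + p\right) \left(189 + p\right)$ ($u{\left(p \right)} = \left(p - 159\right) \left(p + 189\right) = \left(-159 + p\right) \left(189 + p\right)$)
$14392 + u{\left(-4 \right)} = 14392 + \left(-30051 + \left(-4\right)^{2} + 30 \left(-4\right)\right) = 14392 - 30155 = -15763$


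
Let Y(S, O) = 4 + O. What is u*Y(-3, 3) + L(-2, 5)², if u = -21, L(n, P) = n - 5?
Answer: -98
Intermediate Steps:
L(n, P) = -5 + n
u*Y(-3, 3) + L(-2, 5)² = -21*(4 + 3) + (-5 - 2)² = -21*7 + (-7)² = -147 + 49 = -98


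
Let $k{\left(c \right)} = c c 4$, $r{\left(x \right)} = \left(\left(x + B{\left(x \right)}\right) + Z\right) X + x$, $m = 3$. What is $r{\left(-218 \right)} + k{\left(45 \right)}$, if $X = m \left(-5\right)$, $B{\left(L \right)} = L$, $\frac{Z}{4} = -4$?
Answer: $14662$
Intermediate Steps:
$Z = -16$ ($Z = 4 \left(-4\right) = -16$)
$X = -15$ ($X = 3 \left(-5\right) = -15$)
$r{\left(x \right)} = 240 - 29 x$ ($r{\left(x \right)} = \left(\left(x + x\right) - 16\right) \left(-15\right) + x = \left(2 x - 16\right) \left(-15\right) + x = \left(-16 + 2 x\right) \left(-15\right) + x = \left(240 - 30 x\right) + x = 240 - 29 x$)
$k{\left(c \right)} = 4 c^{2}$ ($k{\left(c \right)} = c^{2} \cdot 4 = 4 c^{2}$)
$r{\left(-218 \right)} + k{\left(45 \right)} = \left(240 - -6322\right) + 4 \cdot 45^{2} = \left(240 + 6322\right) + 4 \cdot 2025 = 6562 + 8100 = 14662$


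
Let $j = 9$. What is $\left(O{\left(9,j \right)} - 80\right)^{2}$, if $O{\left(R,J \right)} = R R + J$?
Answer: $100$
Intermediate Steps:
$O{\left(R,J \right)} = J + R^{2}$ ($O{\left(R,J \right)} = R^{2} + J = J + R^{2}$)
$\left(O{\left(9,j \right)} - 80\right)^{2} = \left(\left(9 + 9^{2}\right) - 80\right)^{2} = \left(\left(9 + 81\right) - 80\right)^{2} = \left(90 - 80\right)^{2} = 10^{2} = 100$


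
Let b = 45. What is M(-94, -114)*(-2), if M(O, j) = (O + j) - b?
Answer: 506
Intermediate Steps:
M(O, j) = -45 + O + j (M(O, j) = (O + j) - 1*45 = (O + j) - 45 = -45 + O + j)
M(-94, -114)*(-2) = (-45 - 94 - 114)*(-2) = -253*(-2) = 506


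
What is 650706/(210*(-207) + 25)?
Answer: -650706/43445 ≈ -14.978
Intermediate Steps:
650706/(210*(-207) + 25) = 650706/(-43470 + 25) = 650706/(-43445) = 650706*(-1/43445) = -650706/43445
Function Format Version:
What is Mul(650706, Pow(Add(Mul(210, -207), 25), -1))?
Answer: Rational(-650706, 43445) ≈ -14.978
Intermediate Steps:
Mul(650706, Pow(Add(Mul(210, -207), 25), -1)) = Mul(650706, Pow(Add(-43470, 25), -1)) = Mul(650706, Pow(-43445, -1)) = Mul(650706, Rational(-1, 43445)) = Rational(-650706, 43445)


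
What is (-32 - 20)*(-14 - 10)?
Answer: 1248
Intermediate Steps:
(-32 - 20)*(-14 - 10) = -52*(-24) = 1248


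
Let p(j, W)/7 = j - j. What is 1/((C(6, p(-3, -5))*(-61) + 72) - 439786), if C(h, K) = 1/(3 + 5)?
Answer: -8/3517773 ≈ -2.2742e-6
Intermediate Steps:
p(j, W) = 0 (p(j, W) = 7*(j - j) = 7*0 = 0)
C(h, K) = ⅛ (C(h, K) = 1/8 = ⅛)
1/((C(6, p(-3, -5))*(-61) + 72) - 439786) = 1/(((⅛)*(-61) + 72) - 439786) = 1/((-61/8 + 72) - 439786) = 1/(515/8 - 439786) = 1/(-3517773/8) = -8/3517773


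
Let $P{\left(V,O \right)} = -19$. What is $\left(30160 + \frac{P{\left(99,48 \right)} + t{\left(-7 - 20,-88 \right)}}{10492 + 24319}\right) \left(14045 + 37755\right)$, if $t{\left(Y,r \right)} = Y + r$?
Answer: $\frac{7769257232400}{4973} \approx 1.5623 \cdot 10^{9}$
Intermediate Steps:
$\left(30160 + \frac{P{\left(99,48 \right)} + t{\left(-7 - 20,-88 \right)}}{10492 + 24319}\right) \left(14045 + 37755\right) = \left(30160 + \frac{-19 - 115}{10492 + 24319}\right) \left(14045 + 37755\right) = \left(30160 + \frac{-19 - 115}{34811}\right) 51800 = \left(30160 + \left(-19 - 115\right) \frac{1}{34811}\right) 51800 = \left(30160 - \frac{134}{34811}\right) 51800 = \frac{1049899626}{34811} \cdot 51800 = \frac{7769257232400}{4973}$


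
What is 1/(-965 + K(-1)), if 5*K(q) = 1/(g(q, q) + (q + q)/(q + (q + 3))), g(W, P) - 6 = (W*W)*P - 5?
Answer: -10/9651 ≈ -0.0010362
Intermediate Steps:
g(W, P) = 1 + P*W² (g(W, P) = 6 + ((W*W)*P - 5) = 6 + (W²*P - 5) = 6 + (P*W² - 5) = 6 + (-5 + P*W²) = 1 + P*W²)
K(q) = 1/(5*(1 + q³ + 2*q/(3 + 2*q))) (K(q) = 1/(5*((1 + q*q²) + (q + q)/(q + (q + 3)))) = 1/(5*((1 + q³) + (2*q)/(q + (3 + q)))) = 1/(5*((1 + q³) + (2*q)/(3 + 2*q))) = 1/(5*((1 + q³) + 2*q/(3 + 2*q))) = 1/(5*(1 + q³ + 2*q/(3 + 2*q))))
1/(-965 + K(-1)) = 1/(-965 + (3 + 2*(-1))/(5*(3 + 2*(-1)⁴ + 3*(-1)³ + 4*(-1)))) = 1/(-965 + (3 - 2)/(5*(3 + 2*1 + 3*(-1) - 4))) = 1/(-965 + (⅕)*1/(3 + 2 - 3 - 4)) = 1/(-965 + (⅕)*1/(-2)) = 1/(-965 + (⅕)*(-½)*1) = 1/(-965 - ⅒) = 1/(-9651/10) = -10/9651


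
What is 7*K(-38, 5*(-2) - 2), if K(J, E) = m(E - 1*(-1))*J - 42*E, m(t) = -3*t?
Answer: -5250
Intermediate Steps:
K(J, E) = -42*E + J*(-3 - 3*E) (K(J, E) = (-3*(E - 1*(-1)))*J - 42*E = (-3*(E + 1))*J - 42*E = (-3*(1 + E))*J - 42*E = (-3 - 3*E)*J - 42*E = J*(-3 - 3*E) - 42*E = -42*E + J*(-3 - 3*E))
7*K(-38, 5*(-2) - 2) = 7*(-42*(5*(-2) - 2) - 3*(-38)*(1 + (5*(-2) - 2))) = 7*(-42*(-10 - 2) - 3*(-38)*(1 + (-10 - 2))) = 7*(-42*(-12) - 3*(-38)*(1 - 12)) = 7*(504 - 3*(-38)*(-11)) = 7*(504 - 1254) = 7*(-750) = -5250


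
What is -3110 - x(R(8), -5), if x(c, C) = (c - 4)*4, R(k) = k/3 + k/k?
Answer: -9326/3 ≈ -3108.7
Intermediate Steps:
R(k) = 1 + k/3 (R(k) = k*(⅓) + 1 = k/3 + 1 = 1 + k/3)
x(c, C) = -16 + 4*c (x(c, C) = (-4 + c)*4 = -16 + 4*c)
-3110 - x(R(8), -5) = -3110 - (-16 + 4*(1 + (⅓)*8)) = -3110 - (-16 + 4*(1 + 8/3)) = -3110 - (-16 + 4*(11/3)) = -3110 - (-16 + 44/3) = -3110 - 1*(-4/3) = -3110 + 4/3 = -9326/3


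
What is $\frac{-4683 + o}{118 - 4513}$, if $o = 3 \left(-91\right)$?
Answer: $\frac{1652}{1465} \approx 1.1276$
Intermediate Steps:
$o = -273$
$\frac{-4683 + o}{118 - 4513} = \frac{-4683 - 273}{118 - 4513} = - \frac{4956}{-4395} = \left(-4956\right) \left(- \frac{1}{4395}\right) = \frac{1652}{1465}$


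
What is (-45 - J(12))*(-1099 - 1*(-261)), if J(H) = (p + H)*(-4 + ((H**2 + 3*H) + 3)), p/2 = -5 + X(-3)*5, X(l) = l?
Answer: -4162346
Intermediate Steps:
p = -40 (p = 2*(-5 - 3*5) = 2*(-5 - 15) = 2*(-20) = -40)
J(H) = (-40 + H)*(-1 + H**2 + 3*H) (J(H) = (-40 + H)*(-4 + ((H**2 + 3*H) + 3)) = (-40 + H)*(-4 + (3 + H**2 + 3*H)) = (-40 + H)*(-1 + H**2 + 3*H))
(-45 - J(12))*(-1099 - 1*(-261)) = (-45 - (40 + 12**3 - 121*12 - 37*12**2))*(-1099 - 1*(-261)) = (-45 - (40 + 1728 - 1452 - 37*144))*(-1099 + 261) = (-45 - (40 + 1728 - 1452 - 5328))*(-838) = (-45 - 1*(-5012))*(-838) = (-45 + 5012)*(-838) = 4967*(-838) = -4162346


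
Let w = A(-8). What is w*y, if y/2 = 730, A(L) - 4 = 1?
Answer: 7300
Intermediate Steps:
A(L) = 5 (A(L) = 4 + 1 = 5)
w = 5
y = 1460 (y = 2*730 = 1460)
w*y = 5*1460 = 7300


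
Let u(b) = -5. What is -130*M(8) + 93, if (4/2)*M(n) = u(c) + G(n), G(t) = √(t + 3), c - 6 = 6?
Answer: 418 - 65*√11 ≈ 202.42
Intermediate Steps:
c = 12 (c = 6 + 6 = 12)
G(t) = √(3 + t)
M(n) = -5/2 + √(3 + n)/2 (M(n) = (-5 + √(3 + n))/2 = -5/2 + √(3 + n)/2)
-130*M(8) + 93 = -130*(-5/2 + √(3 + 8)/2) + 93 = -130*(-5/2 + √11/2) + 93 = (325 - 65*√11) + 93 = 418 - 65*√11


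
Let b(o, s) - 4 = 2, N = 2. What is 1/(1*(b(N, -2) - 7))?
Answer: -1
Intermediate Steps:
b(o, s) = 6 (b(o, s) = 4 + 2 = 6)
1/(1*(b(N, -2) - 7)) = 1/(1*(6 - 7)) = 1/(1*(-1)) = 1/(-1) = -1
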